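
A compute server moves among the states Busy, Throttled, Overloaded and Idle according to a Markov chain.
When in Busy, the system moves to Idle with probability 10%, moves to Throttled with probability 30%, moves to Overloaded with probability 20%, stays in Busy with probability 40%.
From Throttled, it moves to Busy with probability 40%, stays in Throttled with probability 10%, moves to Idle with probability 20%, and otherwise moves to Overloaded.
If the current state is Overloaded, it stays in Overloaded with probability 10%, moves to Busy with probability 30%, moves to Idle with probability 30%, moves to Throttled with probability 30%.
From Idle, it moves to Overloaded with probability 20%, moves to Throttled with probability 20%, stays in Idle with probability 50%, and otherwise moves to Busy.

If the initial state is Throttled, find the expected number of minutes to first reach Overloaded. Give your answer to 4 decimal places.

Let t(s) be the expected number of minutes to first reach Overloaded from state s, with t(Overloaded) = 0. Conditioning on the first minute:
t(Busy) = 1 + 0.4·t(Busy) + 0.3·t(Throttled) + 0.1·t(Idle)
t(Throttled) = 1 + 0.4·t(Busy) + 0.1·t(Throttled) + 0.2·t(Idle)
t(Idle) = 1 + 0.1·t(Busy) + 0.2·t(Throttled) + 0.5·t(Idle)
Solving: t(Busy) = 4.4785, t(Throttled) = 4.1104, t(Idle) = 4.5399.
Expected minutes from Throttled to Overloaded: 4.1104.

4.1104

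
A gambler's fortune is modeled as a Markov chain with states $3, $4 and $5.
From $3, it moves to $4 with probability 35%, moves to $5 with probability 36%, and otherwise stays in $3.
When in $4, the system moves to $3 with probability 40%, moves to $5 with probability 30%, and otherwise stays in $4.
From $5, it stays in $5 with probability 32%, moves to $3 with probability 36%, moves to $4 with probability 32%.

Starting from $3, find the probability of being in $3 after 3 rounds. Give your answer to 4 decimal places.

0.3481

Propagate the distribution vector 3 rounds from $3.
After 0 rounds: (1.0000, 0.0000, 0.0000)
After 1 round: (0.2900, 0.3500, 0.3600)
After 2 rounds: (0.3537, 0.3217, 0.3246)
After 3 rounds: (0.3481, 0.3242, 0.3277)
P(in $3 after 3 rounds) = 0.3481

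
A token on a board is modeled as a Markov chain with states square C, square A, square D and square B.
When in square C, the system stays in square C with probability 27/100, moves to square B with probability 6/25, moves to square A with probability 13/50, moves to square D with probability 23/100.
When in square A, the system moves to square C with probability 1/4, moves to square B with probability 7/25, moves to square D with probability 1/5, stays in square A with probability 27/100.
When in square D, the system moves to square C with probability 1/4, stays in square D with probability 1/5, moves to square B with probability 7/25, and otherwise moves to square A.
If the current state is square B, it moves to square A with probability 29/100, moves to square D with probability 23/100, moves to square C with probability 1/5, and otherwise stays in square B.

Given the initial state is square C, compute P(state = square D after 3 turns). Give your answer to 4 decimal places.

0.2154

Propagate the distribution vector 3 turns from square C.
After 0 turns: (1.0000, 0.0000, 0.0000, 0.0000)
After 1 turn: (0.2700, 0.2600, 0.2300, 0.2400)
After 2 turns: (0.2434, 0.2721, 0.2153, 0.2692)
After 3 turns: (0.2414, 0.2730, 0.2154, 0.2703)
P(in square D after 3 turns) = 0.2154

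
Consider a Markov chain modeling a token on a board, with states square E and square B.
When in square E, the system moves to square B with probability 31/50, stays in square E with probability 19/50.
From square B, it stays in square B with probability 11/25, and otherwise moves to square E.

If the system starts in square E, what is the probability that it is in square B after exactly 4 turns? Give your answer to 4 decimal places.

0.5249

Propagate the distribution vector 4 turns from square E.
After 0 turns: (1.0000, 0.0000)
After 1 turn: (0.3800, 0.6200)
After 2 turns: (0.4916, 0.5084)
After 3 turns: (0.4715, 0.5285)
After 4 turns: (0.4751, 0.5249)
P(in square B after 4 turns) = 0.5249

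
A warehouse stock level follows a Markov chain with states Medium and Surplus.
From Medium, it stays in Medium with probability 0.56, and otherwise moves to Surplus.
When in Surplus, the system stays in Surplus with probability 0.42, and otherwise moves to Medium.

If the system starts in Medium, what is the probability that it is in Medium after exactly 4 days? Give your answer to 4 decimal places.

Propagate the distribution vector 4 days from Medium.
After 0 days: (1.0000, 0.0000)
After 1 day: (0.5600, 0.4400)
After 2 days: (0.5688, 0.4312)
After 3 days: (0.5686, 0.4314)
After 4 days: (0.5686, 0.4314)
P(in Medium after 4 days) = 0.5686

0.5686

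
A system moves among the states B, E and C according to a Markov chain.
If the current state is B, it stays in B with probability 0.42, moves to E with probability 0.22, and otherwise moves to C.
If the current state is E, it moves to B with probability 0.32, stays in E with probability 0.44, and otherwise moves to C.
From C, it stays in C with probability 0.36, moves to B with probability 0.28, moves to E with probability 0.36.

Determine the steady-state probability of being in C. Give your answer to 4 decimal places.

Let the stationary distribution be π with π = πP and π_1 + π_2 + π_3 = 1.
π_1 = 0.42·π_1 + 0.32·π_2 + 0.28·π_3
π_2 = 0.22·π_1 + 0.44·π_2 + 0.36·π_3
Solving with the normalization constraint gives π = (0.3414, 0.3394, 0.3193).
So the stationary probability of C is 0.3193.

0.3193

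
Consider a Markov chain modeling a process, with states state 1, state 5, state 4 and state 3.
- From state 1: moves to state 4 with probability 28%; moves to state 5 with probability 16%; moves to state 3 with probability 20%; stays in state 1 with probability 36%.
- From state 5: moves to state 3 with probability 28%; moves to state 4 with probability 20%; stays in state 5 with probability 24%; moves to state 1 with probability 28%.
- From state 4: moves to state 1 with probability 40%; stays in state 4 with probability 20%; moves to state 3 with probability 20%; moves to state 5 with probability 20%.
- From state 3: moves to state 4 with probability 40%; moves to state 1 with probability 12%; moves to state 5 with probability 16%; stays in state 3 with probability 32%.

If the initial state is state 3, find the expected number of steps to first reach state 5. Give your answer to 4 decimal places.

Let t(s) be the expected number of steps to first reach state 5 from state s, with t(state 5) = 0. Conditioning on the first step:
t(state 1) = 1 + 0.36·t(state 1) + 0.28·t(state 4) + 0.2·t(state 3)
t(state 4) = 1 + 0.4·t(state 1) + 0.2·t(state 4) + 0.2·t(state 3)
t(state 3) = 1 + 0.12·t(state 1) + 0.4·t(state 4) + 0.32·t(state 3)
Solving: t(state 1) = 5.8350, t(state 4) = 5.6189, t(state 3) = 5.8055.
Expected steps from state 3 to state 5: 5.8055.

5.8055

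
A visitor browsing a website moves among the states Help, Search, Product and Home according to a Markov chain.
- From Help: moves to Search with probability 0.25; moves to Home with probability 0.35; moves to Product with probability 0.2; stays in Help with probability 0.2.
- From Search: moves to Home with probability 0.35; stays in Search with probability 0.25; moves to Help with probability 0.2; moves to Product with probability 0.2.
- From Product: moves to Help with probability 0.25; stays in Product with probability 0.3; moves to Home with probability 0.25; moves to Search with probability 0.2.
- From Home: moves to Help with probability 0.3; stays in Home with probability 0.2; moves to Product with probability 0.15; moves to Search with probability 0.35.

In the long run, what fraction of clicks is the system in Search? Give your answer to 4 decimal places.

0.2683

Let the stationary distribution be π with π = πP and π_1 + π_2 + π_3 + π_4 = 1.
π_1 = 0.2·π_1 + 0.2·π_2 + 0.25·π_3 + 0.3·π_4
π_2 = 0.25·π_1 + 0.25·π_2 + 0.2·π_3 + 0.35·π_4
π_3 = 0.2·π_1 + 0.2·π_2 + 0.3·π_3 + 0.15·π_4
Solving with the normalization constraint gives π = (0.2390, 0.2683, 0.2063, 0.2864).
So the stationary probability of Search is 0.2683.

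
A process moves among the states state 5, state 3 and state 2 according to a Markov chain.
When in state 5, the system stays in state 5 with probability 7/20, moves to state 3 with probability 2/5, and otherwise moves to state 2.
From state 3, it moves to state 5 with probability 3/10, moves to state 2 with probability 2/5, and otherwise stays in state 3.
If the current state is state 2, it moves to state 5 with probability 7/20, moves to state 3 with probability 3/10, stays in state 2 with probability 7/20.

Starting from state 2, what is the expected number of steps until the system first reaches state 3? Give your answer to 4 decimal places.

2.9851

Let t(s) be the expected number of steps to first reach state 3 from state s, with t(state 3) = 0. Conditioning on the first step:
t(state 5) = 1 + 0.35·t(state 5) + 0.25·t(state 2)
t(state 2) = 1 + 0.35·t(state 5) + 0.35·t(state 2)
Solving: t(state 5) = 2.6866, t(state 2) = 2.9851.
Expected steps from state 2 to state 3: 2.9851.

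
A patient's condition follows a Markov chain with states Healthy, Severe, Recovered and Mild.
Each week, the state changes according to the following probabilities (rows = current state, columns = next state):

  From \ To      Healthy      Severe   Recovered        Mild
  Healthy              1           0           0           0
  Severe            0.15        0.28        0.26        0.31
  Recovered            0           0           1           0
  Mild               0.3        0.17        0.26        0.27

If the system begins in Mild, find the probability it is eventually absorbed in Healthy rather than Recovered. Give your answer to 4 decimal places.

Let h(s) be the probability of absorption at Healthy starting from transient state s. Then h(Healthy) = 1 and h(Recovered) = 0. By first-step analysis:
h(Severe) = 0.15·1 + 0.28·h(Severe) + 0.26·0 + 0.31·h(Mild)
h(Mild) = 0.3·1 + 0.17·h(Severe) + 0.26·0 + 0.27·h(Mild)
Solving: h(Severe) = 0.4282, h(Mild) = 0.5107.
Starting from Mild, the probability is 0.5107.

0.5107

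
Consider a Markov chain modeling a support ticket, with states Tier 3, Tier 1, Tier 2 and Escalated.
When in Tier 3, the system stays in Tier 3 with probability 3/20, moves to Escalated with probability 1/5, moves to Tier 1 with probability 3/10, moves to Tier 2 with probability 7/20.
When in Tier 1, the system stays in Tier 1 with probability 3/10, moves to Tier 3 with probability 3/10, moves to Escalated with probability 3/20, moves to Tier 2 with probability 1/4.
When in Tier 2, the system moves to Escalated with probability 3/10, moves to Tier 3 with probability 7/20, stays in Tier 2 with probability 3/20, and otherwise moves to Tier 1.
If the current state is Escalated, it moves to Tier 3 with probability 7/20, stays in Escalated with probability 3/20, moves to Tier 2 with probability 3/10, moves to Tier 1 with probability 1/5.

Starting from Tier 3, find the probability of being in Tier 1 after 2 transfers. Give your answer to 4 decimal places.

Propagate the distribution vector 2 transfers from Tier 3.
After 0 transfers: (1.0000, 0.0000, 0.0000, 0.0000)
After 1 transfer: (0.1500, 0.3000, 0.3500, 0.2000)
After 2 transfers: (0.3050, 0.2450, 0.2400, 0.2100)
P(in Tier 1 after 2 transfers) = 0.2450

0.2450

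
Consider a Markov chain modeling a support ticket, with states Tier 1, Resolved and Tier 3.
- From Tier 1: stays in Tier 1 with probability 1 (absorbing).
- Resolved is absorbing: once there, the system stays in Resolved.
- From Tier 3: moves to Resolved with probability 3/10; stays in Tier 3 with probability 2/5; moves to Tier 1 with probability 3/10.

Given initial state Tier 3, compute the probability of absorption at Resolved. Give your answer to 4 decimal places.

Let h(s) be the probability of absorption at Resolved starting from transient state s. Then h(Resolved) = 1 and h(Tier 1) = 0. By first-step analysis:
h(Tier 3) = 0.3·0 + 0.3·1 + 0.4·h(Tier 3)
Solving: h(Tier 3) = 0.5000.
Starting from Tier 3, the probability is 0.5000.

0.5000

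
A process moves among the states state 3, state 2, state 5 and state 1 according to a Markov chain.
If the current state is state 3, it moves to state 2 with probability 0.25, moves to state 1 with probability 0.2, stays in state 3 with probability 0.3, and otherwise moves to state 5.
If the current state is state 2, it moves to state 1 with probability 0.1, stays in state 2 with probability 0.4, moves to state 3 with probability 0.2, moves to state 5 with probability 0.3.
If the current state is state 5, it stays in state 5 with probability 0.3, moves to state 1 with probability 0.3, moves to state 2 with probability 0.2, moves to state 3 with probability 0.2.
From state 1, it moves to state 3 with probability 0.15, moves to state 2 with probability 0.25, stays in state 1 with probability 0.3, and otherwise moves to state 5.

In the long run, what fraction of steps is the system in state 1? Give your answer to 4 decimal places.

Let the stationary distribution be π with π = πP and π_1 + π_2 + π_3 + π_4 = 1.
π_1 = 0.3·π_1 + 0.2·π_2 + 0.2·π_3 + 0.15·π_4
π_2 = 0.25·π_1 + 0.4·π_2 + 0.2·π_3 + 0.25·π_4
π_3 = 0.25·π_1 + 0.3·π_2 + 0.3·π_3 + 0.3·π_4
Solving with the normalization constraint gives π = (0.2098, 0.2771, 0.2895, 0.2236).
So the stationary probability of state 1 is 0.2236.

0.2236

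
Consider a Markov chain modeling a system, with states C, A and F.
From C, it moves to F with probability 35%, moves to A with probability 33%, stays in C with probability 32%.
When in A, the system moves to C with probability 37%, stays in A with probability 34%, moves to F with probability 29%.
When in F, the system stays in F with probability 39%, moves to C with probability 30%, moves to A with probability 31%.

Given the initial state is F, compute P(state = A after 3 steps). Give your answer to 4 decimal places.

0.3263

Propagate the distribution vector 3 steps from F.
After 0 steps: (0.0000, 0.0000, 1.0000)
After 1 step: (0.3000, 0.3100, 0.3900)
After 2 steps: (0.3277, 0.3253, 0.3470)
After 3 steps: (0.3293, 0.3263, 0.3444)
P(in A after 3 steps) = 0.3263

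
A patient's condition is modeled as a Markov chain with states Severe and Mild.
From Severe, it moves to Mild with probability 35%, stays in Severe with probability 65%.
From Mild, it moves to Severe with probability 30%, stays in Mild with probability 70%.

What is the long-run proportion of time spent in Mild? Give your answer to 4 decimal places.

Let the stationary distribution be π with π = πP and π_1 + π_2 = 1.
π_1 = 0.65·π_1 + 0.3·π_2
Solving with the normalization constraint gives π = (0.4615, 0.5385).
So the stationary probability of Mild is 0.5385.

0.5385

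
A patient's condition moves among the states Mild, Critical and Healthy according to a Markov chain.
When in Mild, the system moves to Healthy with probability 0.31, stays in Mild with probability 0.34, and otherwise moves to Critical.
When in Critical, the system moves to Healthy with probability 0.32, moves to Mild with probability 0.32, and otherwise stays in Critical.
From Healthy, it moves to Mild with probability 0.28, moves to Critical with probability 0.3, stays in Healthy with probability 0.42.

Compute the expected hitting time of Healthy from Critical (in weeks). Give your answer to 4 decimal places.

3.1572

Let t(s) be the expected number of weeks to first reach Healthy from state s, with t(Healthy) = 0. Conditioning on the first week:
t(Mild) = 1 + 0.34·t(Mild) + 0.35·t(Critical)
t(Critical) = 1 + 0.32·t(Mild) + 0.36·t(Critical)
Solving: t(Mild) = 3.1894, t(Critical) = 3.1572.
Expected weeks from Critical to Healthy: 3.1572.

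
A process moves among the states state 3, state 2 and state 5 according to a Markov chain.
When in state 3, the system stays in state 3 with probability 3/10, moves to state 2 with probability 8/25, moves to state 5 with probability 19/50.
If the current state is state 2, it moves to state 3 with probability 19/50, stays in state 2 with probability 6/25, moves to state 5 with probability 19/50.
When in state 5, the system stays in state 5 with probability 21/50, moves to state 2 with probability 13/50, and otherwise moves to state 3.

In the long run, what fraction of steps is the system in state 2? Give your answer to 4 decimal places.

0.2743

Let the stationary distribution be π with π = πP and π_1 + π_2 + π_3 = 1.
π_1 = 0.3·π_1 + 0.38·π_2 + 0.32·π_3
π_2 = 0.32·π_1 + 0.24·π_2 + 0.26·π_3
Solving with the normalization constraint gives π = (0.3299, 0.2743, 0.3958).
So the stationary probability of state 2 is 0.2743.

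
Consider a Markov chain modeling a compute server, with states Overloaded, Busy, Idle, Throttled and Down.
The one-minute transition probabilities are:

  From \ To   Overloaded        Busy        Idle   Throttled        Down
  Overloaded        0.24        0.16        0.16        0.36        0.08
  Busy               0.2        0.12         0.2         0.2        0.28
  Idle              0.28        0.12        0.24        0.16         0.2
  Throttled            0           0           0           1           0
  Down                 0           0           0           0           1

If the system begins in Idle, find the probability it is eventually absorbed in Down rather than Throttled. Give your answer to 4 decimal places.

Let h(s) be the probability of absorption at Down starting from transient state s. Then h(Down) = 1 and h(Throttled) = 0. By first-step analysis:
h(Overloaded) = 0.24·h(Overloaded) + 0.16·h(Busy) + 0.16·h(Idle) + 0.36·0 + 0.08·1
h(Busy) = 0.2·h(Overloaded) + 0.12·h(Busy) + 0.2·h(Idle) + 0.2·0 + 0.28·1
h(Idle) = 0.28·h(Overloaded) + 0.12·h(Busy) + 0.24·h(Idle) + 0.16·0 + 0.2·1
Solving: h(Overloaded) = 0.3037, h(Busy) = 0.4900, h(Idle) = 0.4524.
Starting from Idle, the probability is 0.4524.

0.4524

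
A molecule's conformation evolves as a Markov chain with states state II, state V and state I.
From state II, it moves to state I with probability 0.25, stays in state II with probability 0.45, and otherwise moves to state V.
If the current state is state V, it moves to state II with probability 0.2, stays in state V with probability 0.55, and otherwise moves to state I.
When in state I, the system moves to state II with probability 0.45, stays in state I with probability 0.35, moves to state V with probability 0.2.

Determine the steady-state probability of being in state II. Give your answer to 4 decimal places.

0.3593

Let the stationary distribution be π with π = πP and π_1 + π_2 + π_3 = 1.
π_1 = 0.45·π_1 + 0.2·π_2 + 0.45·π_3
π_2 = 0.3·π_1 + 0.55·π_2 + 0.2·π_3
Solving with the normalization constraint gives π = (0.3593, 0.3630, 0.2778).
So the stationary probability of state II is 0.3593.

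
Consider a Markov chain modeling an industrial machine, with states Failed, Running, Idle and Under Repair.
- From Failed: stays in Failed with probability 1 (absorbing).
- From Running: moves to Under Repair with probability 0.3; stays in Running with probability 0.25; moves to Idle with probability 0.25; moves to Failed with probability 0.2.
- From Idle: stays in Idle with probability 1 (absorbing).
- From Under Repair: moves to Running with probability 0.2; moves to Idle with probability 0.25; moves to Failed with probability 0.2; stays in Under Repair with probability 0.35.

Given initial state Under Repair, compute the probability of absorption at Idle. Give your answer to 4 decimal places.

0.5556

Let h(s) be the probability of absorption at Idle starting from transient state s. Then h(Idle) = 1 and h(Failed) = 0. By first-step analysis:
h(Running) = 0.2·0 + 0.25·h(Running) + 0.25·1 + 0.3·h(Under Repair)
h(Under Repair) = 0.2·0 + 0.2·h(Running) + 0.25·1 + 0.35·h(Under Repair)
Solving: h(Running) = 0.5556, h(Under Repair) = 0.5556.
Starting from Under Repair, the probability is 0.5556.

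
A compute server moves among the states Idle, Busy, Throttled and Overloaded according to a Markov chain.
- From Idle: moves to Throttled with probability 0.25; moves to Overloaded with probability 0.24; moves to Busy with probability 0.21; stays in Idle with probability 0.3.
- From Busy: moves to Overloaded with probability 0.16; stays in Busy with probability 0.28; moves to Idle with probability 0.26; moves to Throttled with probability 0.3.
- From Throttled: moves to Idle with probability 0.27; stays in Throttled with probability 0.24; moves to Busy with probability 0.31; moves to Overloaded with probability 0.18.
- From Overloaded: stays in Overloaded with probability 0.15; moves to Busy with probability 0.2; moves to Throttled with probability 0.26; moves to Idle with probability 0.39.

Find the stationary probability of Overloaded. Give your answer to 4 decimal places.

Let the stationary distribution be π with π = πP and π_1 + π_2 + π_3 + π_4 = 1.
π_1 = 0.3·π_1 + 0.26·π_2 + 0.27·π_3 + 0.39·π_4
π_2 = 0.21·π_1 + 0.28·π_2 + 0.31·π_3 + 0.2·π_4
π_3 = 0.25·π_1 + 0.3·π_2 + 0.24·π_3 + 0.26·π_4
Solving with the normalization constraint gives π = (0.2989, 0.2519, 0.2619, 0.1873).
So the stationary probability of Overloaded is 0.1873.

0.1873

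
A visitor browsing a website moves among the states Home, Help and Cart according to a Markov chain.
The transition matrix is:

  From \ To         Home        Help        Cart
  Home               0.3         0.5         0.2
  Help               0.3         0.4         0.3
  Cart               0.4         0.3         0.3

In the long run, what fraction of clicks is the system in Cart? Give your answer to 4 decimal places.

0.2673

Let the stationary distribution be π with π = πP and π_1 + π_2 + π_3 = 1.
π_1 = 0.3·π_1 + 0.3·π_2 + 0.4·π_3
π_2 = 0.5·π_1 + 0.4·π_2 + 0.3·π_3
Solving with the normalization constraint gives π = (0.3267, 0.4059, 0.2673).
So the stationary probability of Cart is 0.2673.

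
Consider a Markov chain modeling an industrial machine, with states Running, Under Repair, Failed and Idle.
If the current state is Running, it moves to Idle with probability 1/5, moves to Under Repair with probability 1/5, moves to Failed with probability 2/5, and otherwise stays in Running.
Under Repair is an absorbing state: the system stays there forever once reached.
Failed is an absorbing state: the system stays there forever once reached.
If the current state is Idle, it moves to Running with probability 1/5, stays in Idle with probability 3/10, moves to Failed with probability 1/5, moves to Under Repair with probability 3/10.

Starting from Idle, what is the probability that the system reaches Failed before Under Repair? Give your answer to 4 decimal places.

0.4615

Let h(s) be the probability of absorption at Failed starting from transient state s. Then h(Failed) = 1 and h(Under Repair) = 0. By first-step analysis:
h(Running) = 0.2·h(Running) + 0.2·0 + 0.4·1 + 0.2·h(Idle)
h(Idle) = 0.2·h(Running) + 0.3·0 + 0.2·1 + 0.3·h(Idle)
Solving: h(Running) = 0.6154, h(Idle) = 0.4615.
Starting from Idle, the probability is 0.4615.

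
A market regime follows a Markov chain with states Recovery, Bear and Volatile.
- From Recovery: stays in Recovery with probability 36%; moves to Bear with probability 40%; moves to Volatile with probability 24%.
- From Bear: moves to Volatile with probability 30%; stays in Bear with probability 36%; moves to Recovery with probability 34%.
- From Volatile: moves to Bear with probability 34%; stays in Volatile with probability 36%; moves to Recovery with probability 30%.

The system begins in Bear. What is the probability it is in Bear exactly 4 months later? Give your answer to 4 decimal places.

Propagate the distribution vector 4 months from Bear.
After 0 months: (0.0000, 1.0000, 0.0000)
After 1 month: (0.3400, 0.3600, 0.3000)
After 2 months: (0.3348, 0.3676, 0.2976)
After 3 months: (0.3348, 0.3674, 0.2978)
After 4 months: (0.3348, 0.3674, 0.2978)
P(in Bear after 4 months) = 0.3674

0.3674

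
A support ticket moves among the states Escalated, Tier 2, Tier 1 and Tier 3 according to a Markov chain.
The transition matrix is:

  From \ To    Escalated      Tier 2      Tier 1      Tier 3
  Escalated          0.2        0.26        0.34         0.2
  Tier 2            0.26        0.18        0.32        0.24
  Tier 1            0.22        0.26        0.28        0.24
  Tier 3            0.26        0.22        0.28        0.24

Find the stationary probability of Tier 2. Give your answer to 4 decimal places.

Let the stationary distribution be π with π = πP and π_1 + π_2 + π_3 + π_4 = 1.
π_1 = 0.2·π_1 + 0.26·π_2 + 0.22·π_3 + 0.26·π_4
π_2 = 0.26·π_1 + 0.18·π_2 + 0.26·π_3 + 0.22·π_4
π_3 = 0.34·π_1 + 0.32·π_2 + 0.28·π_3 + 0.28·π_4
Solving with the normalization constraint gives π = (0.2338, 0.2322, 0.3033, 0.2306).
So the stationary probability of Tier 2 is 0.2322.

0.2322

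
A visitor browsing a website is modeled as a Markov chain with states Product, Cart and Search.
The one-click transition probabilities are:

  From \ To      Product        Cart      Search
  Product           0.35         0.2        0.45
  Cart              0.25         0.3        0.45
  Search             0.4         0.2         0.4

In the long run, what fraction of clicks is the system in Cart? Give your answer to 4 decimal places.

Let the stationary distribution be π with π = πP and π_1 + π_2 + π_3 = 1.
π_1 = 0.35·π_1 + 0.25·π_2 + 0.4·π_3
π_2 = 0.2·π_1 + 0.3·π_2 + 0.2·π_3
Solving with the normalization constraint gives π = (0.3492, 0.2222, 0.4286).
So the stationary probability of Cart is 0.2222.

0.2222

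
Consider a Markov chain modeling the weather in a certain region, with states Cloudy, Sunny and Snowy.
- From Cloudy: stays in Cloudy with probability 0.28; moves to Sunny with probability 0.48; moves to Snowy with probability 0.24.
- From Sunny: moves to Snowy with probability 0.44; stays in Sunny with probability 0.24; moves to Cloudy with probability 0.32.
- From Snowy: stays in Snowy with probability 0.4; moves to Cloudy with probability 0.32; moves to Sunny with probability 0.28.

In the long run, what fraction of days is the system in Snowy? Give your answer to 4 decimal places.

Let the stationary distribution be π with π = πP and π_1 + π_2 + π_3 = 1.
π_1 = 0.28·π_1 + 0.32·π_2 + 0.32·π_3
π_2 = 0.48·π_1 + 0.24·π_2 + 0.28·π_3
Solving with the normalization constraint gives π = (0.3077, 0.3284, 0.3639).
So the stationary probability of Snowy is 0.3639.

0.3639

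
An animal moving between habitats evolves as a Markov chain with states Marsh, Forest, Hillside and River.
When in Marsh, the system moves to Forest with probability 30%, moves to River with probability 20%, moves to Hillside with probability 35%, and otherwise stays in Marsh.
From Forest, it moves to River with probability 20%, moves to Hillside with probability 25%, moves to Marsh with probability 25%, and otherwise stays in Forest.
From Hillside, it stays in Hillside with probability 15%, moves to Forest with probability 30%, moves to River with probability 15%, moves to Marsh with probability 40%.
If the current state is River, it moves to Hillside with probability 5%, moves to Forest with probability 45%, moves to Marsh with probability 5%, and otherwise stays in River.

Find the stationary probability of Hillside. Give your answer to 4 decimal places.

Let the stationary distribution be π with π = πP and π_1 + π_2 + π_3 + π_4 = 1.
π_1 = 0.15·π_1 + 0.25·π_2 + 0.4·π_3 + 0.05·π_4
π_2 = 0.3·π_1 + 0.3·π_2 + 0.3·π_3 + 0.45·π_4
π_3 = 0.35·π_1 + 0.25·π_2 + 0.15·π_3 + 0.05·π_4
Solving with the normalization constraint gives π = (0.2085, 0.3380, 0.2002, 0.2533).
So the stationary probability of Hillside is 0.2002.

0.2002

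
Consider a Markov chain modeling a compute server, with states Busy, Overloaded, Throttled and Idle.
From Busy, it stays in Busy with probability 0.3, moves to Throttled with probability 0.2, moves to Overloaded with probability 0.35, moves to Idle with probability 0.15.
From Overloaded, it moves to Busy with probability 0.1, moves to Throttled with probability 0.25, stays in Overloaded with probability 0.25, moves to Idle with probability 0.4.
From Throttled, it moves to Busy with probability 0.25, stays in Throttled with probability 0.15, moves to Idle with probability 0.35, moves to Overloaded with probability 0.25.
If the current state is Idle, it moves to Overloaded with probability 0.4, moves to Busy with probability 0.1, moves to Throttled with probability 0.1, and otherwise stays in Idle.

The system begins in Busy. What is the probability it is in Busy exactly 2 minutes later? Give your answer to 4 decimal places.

0.1900

Propagate the distribution vector 2 minutes from Busy.
After 0 minutes: (1.0000, 0.0000, 0.0000, 0.0000)
After 1 minute: (0.3000, 0.3500, 0.2000, 0.1500)
After 2 minutes: (0.1900, 0.3025, 0.1925, 0.3150)
P(in Busy after 2 minutes) = 0.1900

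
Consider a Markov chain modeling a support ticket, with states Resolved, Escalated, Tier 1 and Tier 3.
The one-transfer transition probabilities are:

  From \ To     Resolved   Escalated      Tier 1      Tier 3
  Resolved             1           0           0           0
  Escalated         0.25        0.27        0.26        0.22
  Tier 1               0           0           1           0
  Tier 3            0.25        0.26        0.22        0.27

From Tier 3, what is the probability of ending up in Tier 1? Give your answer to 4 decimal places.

0.4797

Let h(s) be the probability of absorption at Tier 1 starting from transient state s. Then h(Tier 1) = 1 and h(Resolved) = 0. By first-step analysis:
h(Escalated) = 0.25·0 + 0.27·h(Escalated) + 0.26·1 + 0.22·h(Tier 3)
h(Tier 3) = 0.25·0 + 0.26·h(Escalated) + 0.22·1 + 0.27·h(Tier 3)
Solving: h(Escalated) = 0.5007, h(Tier 3) = 0.4797.
Starting from Tier 3, the probability is 0.4797.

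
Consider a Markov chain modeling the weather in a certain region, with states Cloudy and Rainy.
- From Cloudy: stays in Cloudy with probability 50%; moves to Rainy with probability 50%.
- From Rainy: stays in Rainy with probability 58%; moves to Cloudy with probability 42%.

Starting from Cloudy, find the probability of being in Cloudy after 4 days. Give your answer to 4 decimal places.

Propagate the distribution vector 4 days from Cloudy.
After 0 days: (1.0000, 0.0000)
After 1 day: (0.5000, 0.5000)
After 2 days: (0.4600, 0.5400)
After 3 days: (0.4568, 0.5432)
After 4 days: (0.4565, 0.5435)
P(in Cloudy after 4 days) = 0.4565

0.4565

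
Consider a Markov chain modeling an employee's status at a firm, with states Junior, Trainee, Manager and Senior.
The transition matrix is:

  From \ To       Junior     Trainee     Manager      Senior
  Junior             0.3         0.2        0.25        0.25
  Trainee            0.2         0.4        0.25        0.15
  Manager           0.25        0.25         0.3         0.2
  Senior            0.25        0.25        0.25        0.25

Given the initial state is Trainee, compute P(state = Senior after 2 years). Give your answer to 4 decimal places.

0.1975

Propagate the distribution vector 2 years from Trainee.
After 0 years: (0.0000, 1.0000, 0.0000, 0.0000)
After 1 year: (0.2000, 0.4000, 0.2500, 0.1500)
After 2 years: (0.2400, 0.3000, 0.2625, 0.1975)
P(in Senior after 2 years) = 0.1975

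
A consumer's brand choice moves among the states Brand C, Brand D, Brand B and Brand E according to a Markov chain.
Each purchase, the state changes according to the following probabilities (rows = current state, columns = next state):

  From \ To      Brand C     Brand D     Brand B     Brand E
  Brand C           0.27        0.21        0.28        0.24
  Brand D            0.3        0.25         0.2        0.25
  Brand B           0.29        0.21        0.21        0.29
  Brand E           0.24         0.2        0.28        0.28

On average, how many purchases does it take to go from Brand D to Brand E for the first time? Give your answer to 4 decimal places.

3.9044

Let t(s) be the expected number of purchases to first reach Brand E from state s, with t(Brand E) = 0. Conditioning on the first purchase:
t(Brand C) = 1 + 0.27·t(Brand C) + 0.21·t(Brand D) + 0.28·t(Brand B)
t(Brand D) = 1 + 0.3·t(Brand C) + 0.25·t(Brand D) + 0.2·t(Brand B)
t(Brand B) = 1 + 0.29·t(Brand C) + 0.21·t(Brand D) + 0.21·t(Brand B)
Solving: t(Brand C) = 3.9300, t(Brand D) = 3.9044, t(Brand B) = 3.7463.
Expected purchases from Brand D to Brand E: 3.9044.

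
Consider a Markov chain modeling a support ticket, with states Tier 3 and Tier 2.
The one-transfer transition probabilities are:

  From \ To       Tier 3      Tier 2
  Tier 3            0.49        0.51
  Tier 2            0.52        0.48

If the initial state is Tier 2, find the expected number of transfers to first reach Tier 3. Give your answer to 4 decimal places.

Let t(s) be the expected number of transfers to first reach Tier 3 from state s, with t(Tier 3) = 0. Conditioning on the first transfer:
t(Tier 2) = 1 + 0.48·t(Tier 2)
Solving: t(Tier 2) = 1.9231.
Expected transfers from Tier 2 to Tier 3: 1.9231.

1.9231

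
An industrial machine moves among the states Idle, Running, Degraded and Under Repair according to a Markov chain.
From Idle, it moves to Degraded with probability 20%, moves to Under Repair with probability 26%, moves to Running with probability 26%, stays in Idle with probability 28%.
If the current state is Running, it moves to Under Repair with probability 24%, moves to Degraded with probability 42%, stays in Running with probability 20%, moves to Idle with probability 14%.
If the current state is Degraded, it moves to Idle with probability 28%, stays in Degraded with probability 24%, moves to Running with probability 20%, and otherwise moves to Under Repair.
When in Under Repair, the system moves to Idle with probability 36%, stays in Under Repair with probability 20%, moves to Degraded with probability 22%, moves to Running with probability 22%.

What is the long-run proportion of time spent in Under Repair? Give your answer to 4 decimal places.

0.2461

Let the stationary distribution be π with π = πP and π_1 + π_2 + π_3 + π_4 = 1.
π_1 = 0.28·π_1 + 0.14·π_2 + 0.28·π_3 + 0.36·π_4
π_2 = 0.26·π_1 + 0.2·π_2 + 0.2·π_3 + 0.22·π_4
π_3 = 0.2·π_1 + 0.42·π_2 + 0.24·π_3 + 0.22·π_4
Solving with the normalization constraint gives π = (0.2687, 0.2210, 0.2641, 0.2461).
So the stationary probability of Under Repair is 0.2461.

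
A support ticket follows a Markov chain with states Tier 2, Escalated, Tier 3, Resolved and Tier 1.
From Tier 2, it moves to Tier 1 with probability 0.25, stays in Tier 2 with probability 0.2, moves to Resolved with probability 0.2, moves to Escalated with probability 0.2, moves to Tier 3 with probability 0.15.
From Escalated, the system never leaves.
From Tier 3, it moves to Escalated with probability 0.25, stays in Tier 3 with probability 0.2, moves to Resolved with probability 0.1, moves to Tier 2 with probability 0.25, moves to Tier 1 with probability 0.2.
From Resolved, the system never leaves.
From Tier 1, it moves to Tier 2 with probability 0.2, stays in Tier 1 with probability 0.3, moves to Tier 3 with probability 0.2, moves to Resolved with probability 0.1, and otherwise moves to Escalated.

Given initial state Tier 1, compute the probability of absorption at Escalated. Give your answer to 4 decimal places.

0.6340

Let h(s) be the probability of absorption at Escalated starting from transient state s. Then h(Escalated) = 1 and h(Resolved) = 0. By first-step analysis:
h(Tier 2) = 0.2·h(Tier 2) + 0.2·1 + 0.15·h(Tier 3) + 0.2·0 + 0.25·h(Tier 1)
h(Tier 3) = 0.25·h(Tier 2) + 0.25·1 + 0.2·h(Tier 3) + 0.1·0 + 0.2·h(Tier 1)
h(Tier 1) = 0.2·h(Tier 2) + 0.2·1 + 0.2·h(Tier 3) + 0.1·0 + 0.3·h(Tier 1)
Solving: h(Tier 2) = 0.5698, h(Tier 3) = 0.6491, h(Tier 1) = 0.6340.
Starting from Tier 1, the probability is 0.6340.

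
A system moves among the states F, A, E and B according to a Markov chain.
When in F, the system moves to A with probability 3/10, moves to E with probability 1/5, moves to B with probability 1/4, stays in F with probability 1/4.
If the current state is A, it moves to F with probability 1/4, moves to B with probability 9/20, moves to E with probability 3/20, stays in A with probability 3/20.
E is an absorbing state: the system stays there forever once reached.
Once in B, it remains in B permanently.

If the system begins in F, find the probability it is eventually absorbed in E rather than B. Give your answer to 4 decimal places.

0.3822

Let h(s) be the probability of absorption at E starting from transient state s. Then h(E) = 1 and h(B) = 0. By first-step analysis:
h(F) = 0.25·h(F) + 0.3·h(A) + 0.2·1 + 0.25·0
h(A) = 0.25·h(F) + 0.15·h(A) + 0.15·1 + 0.45·0
Solving: h(F) = 0.3822, h(A) = 0.2889.
Starting from F, the probability is 0.3822.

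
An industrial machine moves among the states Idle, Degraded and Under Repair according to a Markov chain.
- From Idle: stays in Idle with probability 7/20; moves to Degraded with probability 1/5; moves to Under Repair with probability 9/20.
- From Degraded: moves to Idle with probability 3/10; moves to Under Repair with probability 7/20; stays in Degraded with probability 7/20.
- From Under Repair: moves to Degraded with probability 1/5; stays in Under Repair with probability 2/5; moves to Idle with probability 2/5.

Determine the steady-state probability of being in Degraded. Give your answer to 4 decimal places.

Let the stationary distribution be π with π = πP and π_1 + π_2 + π_3 = 1.
π_1 = 0.35·π_1 + 0.3·π_2 + 0.4·π_3
π_2 = 0.2·π_1 + 0.35·π_2 + 0.2·π_3
Solving with the normalization constraint gives π = (0.3585, 0.2353, 0.4062).
So the stationary probability of Degraded is 0.2353.

0.2353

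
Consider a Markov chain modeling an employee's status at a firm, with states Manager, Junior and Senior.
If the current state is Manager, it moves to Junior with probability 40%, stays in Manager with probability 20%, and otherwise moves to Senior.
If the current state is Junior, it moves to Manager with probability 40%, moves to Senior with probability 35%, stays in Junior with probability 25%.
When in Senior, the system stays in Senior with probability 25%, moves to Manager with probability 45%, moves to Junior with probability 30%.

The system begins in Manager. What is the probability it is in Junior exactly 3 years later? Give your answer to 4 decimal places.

0.3230

Propagate the distribution vector 3 years from Manager.
After 0 years: (1.0000, 0.0000, 0.0000)
After 1 year: (0.2000, 0.4000, 0.4000)
After 2 years: (0.3800, 0.3000, 0.3200)
After 3 years: (0.3400, 0.3230, 0.3370)
P(in Junior after 3 years) = 0.3230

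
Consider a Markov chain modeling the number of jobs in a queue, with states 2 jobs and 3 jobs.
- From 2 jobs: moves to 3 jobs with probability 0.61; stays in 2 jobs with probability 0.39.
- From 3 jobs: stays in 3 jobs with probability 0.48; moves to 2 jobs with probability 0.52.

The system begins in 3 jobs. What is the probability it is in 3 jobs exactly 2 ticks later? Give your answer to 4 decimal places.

Sum over the intermediate state after 1 tick:
P = P(3 jobs→2 jobs)·P(2 jobs→3 jobs) + P(3 jobs→3 jobs)·P(3 jobs→3 jobs)
  = 0.52×0.61 + 0.48×0.48
  = 0.3172 + 0.2304 = 0.5476

0.5476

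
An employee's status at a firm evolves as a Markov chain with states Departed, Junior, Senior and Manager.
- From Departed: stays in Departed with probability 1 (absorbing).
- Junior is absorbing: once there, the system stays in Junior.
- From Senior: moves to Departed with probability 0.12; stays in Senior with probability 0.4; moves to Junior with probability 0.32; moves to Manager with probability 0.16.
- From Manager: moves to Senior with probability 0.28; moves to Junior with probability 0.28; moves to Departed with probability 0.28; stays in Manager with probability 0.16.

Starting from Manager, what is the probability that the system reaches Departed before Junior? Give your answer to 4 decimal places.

Let h(s) be the probability of absorption at Departed starting from transient state s. Then h(Departed) = 1 and h(Junior) = 0. By first-step analysis:
h(Senior) = 0.12·1 + 0.32·0 + 0.4·h(Senior) + 0.16·h(Manager)
h(Manager) = 0.28·1 + 0.28·0 + 0.28·h(Senior) + 0.16·h(Manager)
Solving: h(Senior) = 0.3171, h(Manager) = 0.4390.
Starting from Manager, the probability is 0.4390.

0.4390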